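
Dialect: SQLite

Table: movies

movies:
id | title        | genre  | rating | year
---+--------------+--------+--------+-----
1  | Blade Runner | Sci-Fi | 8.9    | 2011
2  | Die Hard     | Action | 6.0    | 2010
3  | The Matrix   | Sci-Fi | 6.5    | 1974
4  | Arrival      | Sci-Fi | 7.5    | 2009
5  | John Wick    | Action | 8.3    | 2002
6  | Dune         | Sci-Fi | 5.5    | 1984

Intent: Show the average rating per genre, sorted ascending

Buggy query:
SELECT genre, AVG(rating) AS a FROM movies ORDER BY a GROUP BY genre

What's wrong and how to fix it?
Bug: ORDER BY appears before GROUP BY; SQL clause order requires GROUP BY first

Fix: Move ORDER BY to the end, after GROUP BY

Corrected query:
SELECT genre, AVG(rating) AS a FROM movies GROUP BY genre ORDER BY a

Result:
genre  | a   
-------+-----
Sci-Fi | 7.1 
Action | 7.15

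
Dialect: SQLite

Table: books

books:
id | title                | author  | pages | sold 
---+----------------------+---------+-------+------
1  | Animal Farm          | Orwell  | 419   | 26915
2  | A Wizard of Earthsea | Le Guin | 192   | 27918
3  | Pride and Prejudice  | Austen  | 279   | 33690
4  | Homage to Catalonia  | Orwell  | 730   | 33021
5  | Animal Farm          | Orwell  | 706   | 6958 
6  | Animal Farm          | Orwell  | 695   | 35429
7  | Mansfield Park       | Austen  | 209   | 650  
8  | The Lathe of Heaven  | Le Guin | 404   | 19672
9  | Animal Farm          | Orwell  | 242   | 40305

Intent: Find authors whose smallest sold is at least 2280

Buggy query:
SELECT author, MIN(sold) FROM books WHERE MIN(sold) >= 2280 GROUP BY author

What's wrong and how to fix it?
Bug: Aggregates like MIN are computed per group after WHERE runs

Fix: Replace WHERE with HAVING after the GROUP BY

Corrected query:
SELECT author, MIN(sold) FROM books GROUP BY author HAVING MIN(sold) >= 2280

Result:
author  | MIN(sold)
--------+----------
Le Guin | 19672    
Orwell  | 6958     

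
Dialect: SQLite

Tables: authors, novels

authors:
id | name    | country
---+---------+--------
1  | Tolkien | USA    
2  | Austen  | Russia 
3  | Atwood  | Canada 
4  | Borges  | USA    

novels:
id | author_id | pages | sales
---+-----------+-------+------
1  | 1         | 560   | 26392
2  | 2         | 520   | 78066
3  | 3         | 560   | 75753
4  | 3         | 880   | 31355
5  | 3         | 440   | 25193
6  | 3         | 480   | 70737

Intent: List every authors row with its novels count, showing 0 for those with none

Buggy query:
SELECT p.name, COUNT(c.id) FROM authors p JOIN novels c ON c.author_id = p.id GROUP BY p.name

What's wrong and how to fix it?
Bug: INNER JOIN drops authors rows that have no matching novels rows

Fix: Switch to LEFT JOIN to retain unmatched parent rows

Corrected query:
SELECT p.name, COUNT(c.id) FROM authors p LEFT JOIN novels c ON c.author_id = p.id GROUP BY p.name

Result:
name    | COUNT(c.id)
--------+------------
Atwood  | 4          
Austen  | 1          
Borges  | 0          
Tolkien | 1          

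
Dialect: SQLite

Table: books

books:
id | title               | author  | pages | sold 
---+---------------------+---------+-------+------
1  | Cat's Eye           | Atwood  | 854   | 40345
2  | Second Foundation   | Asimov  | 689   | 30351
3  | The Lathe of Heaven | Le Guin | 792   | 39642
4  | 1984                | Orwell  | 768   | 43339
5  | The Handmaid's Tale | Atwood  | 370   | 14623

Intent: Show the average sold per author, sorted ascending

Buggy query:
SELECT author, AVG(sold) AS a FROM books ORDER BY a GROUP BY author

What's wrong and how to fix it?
Bug: GROUP BY must precede ORDER BY

Fix: Reorder: SELECT … FROM … GROUP BY … ORDER BY …

Corrected query:
SELECT author, AVG(sold) AS a FROM books GROUP BY author ORDER BY a

Result:
author  | a    
--------+------
Atwood  | 27484
Asimov  | 30351
Le Guin | 39642
Orwell  | 43339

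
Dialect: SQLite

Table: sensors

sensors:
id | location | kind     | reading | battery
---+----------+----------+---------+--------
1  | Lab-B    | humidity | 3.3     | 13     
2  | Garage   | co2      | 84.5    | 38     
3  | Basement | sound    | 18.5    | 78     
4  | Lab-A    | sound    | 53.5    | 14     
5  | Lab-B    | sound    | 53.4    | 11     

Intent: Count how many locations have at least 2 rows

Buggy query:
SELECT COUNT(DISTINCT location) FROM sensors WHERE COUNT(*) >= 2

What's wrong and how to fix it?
Bug: COUNT(*) cannot appear in WHERE; the per-group count doesn't exist yet

Fix: Group first with HAVING COUNT(*) >= 2, then COUNT the resulting groups

Corrected query:
SELECT COUNT(*) FROM (SELECT location FROM sensors GROUP BY location HAVING COUNT(*) >= 2)

Result:
COUNT(*)
--------
1       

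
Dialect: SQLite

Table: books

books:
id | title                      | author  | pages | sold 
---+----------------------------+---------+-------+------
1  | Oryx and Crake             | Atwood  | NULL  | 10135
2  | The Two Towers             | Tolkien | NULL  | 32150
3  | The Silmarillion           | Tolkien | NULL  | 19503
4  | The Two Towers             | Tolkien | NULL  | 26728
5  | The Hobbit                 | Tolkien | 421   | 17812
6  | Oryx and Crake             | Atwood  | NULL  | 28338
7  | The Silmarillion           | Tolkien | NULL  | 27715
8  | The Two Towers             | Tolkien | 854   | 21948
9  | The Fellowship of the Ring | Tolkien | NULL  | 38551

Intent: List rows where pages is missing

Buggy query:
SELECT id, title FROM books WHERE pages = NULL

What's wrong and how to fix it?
Bug: Comparing to NULL with '=' never matches; NULL = NULL is unknown, not true

Fix: Use IS NULL to test for NULL

Corrected query:
SELECT id, title FROM books WHERE pages IS NULL

Result:
id | title                     
---+---------------------------
1  | Oryx and Crake            
2  | The Two Towers            
3  | The Silmarillion          
4  | The Two Towers            
6  | Oryx and Crake            
7  | The Silmarillion          
9  | The Fellowship of the Ring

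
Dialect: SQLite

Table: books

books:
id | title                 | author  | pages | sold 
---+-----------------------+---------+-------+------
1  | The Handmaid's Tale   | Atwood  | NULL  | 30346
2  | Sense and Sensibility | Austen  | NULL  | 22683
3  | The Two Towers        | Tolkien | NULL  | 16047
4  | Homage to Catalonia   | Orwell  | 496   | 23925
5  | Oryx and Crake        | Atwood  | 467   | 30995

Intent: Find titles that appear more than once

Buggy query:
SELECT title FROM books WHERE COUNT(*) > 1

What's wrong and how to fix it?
Bug: COUNT(*) is an aggregate and cannot be used in WHERE

Fix: Group first, then use HAVING for the count condition

Corrected query:
SELECT title FROM books GROUP BY title HAVING COUNT(*) > 1

Result:
(no rows)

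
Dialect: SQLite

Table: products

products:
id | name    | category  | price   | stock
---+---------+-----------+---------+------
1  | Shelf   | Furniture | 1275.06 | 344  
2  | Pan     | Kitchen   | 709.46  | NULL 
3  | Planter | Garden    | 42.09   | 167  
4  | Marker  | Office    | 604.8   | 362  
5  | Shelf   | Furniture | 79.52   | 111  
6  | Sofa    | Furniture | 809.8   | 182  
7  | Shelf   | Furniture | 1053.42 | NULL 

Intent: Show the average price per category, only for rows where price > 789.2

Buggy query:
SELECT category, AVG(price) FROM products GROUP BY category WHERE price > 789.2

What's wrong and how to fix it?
Bug: Row-level WHERE must come before GROUP BY in the clause order

Fix: Place WHERE between FROM and GROUP BY

Corrected query:
SELECT category, AVG(price) FROM products WHERE price > 789.2 GROUP BY category

Result:
category  | AVG(price) 
----------+------------
Furniture | 1046.093333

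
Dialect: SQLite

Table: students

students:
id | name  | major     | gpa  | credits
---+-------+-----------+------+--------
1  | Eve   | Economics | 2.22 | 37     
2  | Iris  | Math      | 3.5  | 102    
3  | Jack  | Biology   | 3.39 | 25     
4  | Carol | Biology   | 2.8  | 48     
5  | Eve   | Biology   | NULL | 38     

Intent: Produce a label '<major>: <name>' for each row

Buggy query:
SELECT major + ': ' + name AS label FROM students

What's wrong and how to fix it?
Bug: '+' is numeric addition; on text columns SQLite converts them to 0 instead of concatenating

Fix: Use the || operator for string concatenation

Corrected query:
SELECT major || ': ' || name AS label FROM students

Result:
label         
--------------
Economics: Eve
Math: Iris    
Biology: Jack 
Biology: Carol
Biology: Eve  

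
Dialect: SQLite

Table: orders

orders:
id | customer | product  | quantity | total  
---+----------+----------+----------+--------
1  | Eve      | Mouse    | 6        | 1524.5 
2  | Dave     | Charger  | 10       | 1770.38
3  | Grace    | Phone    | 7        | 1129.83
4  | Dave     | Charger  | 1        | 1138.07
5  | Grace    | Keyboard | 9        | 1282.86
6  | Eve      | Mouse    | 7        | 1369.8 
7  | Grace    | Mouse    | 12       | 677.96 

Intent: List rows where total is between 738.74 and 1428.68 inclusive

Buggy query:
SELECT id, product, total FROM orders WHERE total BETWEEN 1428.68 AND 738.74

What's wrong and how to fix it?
Bug: The bounds are reversed; BETWEEN a AND b requires a <= b to match anything

Fix: Write BETWEEN 738.74 AND 1428.68

Corrected query:
SELECT id, product, total FROM orders WHERE total BETWEEN 738.74 AND 1428.68

Result:
id | product  | total  
---+----------+--------
3  | Phone    | 1129.83
4  | Charger  | 1138.07
5  | Keyboard | 1282.86
6  | Mouse    | 1369.8 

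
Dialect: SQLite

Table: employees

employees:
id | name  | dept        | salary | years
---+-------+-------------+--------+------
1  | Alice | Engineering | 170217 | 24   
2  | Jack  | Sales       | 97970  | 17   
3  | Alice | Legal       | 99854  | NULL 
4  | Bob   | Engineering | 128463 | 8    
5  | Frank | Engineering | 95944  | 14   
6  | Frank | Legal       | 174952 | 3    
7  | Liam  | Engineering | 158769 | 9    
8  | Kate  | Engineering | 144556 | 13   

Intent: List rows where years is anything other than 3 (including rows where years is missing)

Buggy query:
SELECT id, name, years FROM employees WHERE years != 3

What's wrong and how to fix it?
Bug: Inequality against NULL is unknown, not true; rows with NULL are dropped

Fix: Handle NULL separately with IS NULL alongside the inequality

Corrected query:
SELECT id, name, years FROM employees WHERE years != 3 OR years IS NULL

Result:
id | name  | years
---+-------+------
1  | Alice | 24   
2  | Jack  | 17   
3  | Alice | NULL 
4  | Bob   | 8    
5  | Frank | 14   
7  | Liam  | 9    
8  | Kate  | 13   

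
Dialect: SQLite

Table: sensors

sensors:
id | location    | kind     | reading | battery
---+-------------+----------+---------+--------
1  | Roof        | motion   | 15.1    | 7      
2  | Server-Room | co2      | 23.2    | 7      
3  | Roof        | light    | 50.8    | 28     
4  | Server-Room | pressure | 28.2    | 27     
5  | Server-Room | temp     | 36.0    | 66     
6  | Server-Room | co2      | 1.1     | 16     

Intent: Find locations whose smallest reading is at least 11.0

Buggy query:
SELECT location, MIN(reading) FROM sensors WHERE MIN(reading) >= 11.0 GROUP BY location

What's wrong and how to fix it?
Bug: MIN() in WHERE is a misuse of aggregate

Fix: Use HAVING for the per-group MIN condition

Corrected query:
SELECT location, MIN(reading) FROM sensors GROUP BY location HAVING MIN(reading) >= 11.0

Result:
location | MIN(reading)
---------+-------------
Roof     | 15.1        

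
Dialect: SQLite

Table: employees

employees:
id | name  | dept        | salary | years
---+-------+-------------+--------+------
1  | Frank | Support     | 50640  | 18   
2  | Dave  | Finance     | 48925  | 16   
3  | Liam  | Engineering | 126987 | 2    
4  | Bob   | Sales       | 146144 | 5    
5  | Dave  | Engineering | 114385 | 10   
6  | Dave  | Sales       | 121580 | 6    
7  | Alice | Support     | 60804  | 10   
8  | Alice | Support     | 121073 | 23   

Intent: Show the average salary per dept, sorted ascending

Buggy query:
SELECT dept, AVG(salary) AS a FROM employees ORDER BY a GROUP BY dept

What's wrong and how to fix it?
Bug: GROUP BY must precede ORDER BY

Fix: Reorder: SELECT … FROM … GROUP BY … ORDER BY …

Corrected query:
SELECT dept, AVG(salary) AS a FROM employees GROUP BY dept ORDER BY a

Result:
dept        | a           
------------+-------------
Finance     | 48925       
Support     | 77505.666667
Engineering | 120686      
Sales       | 133862      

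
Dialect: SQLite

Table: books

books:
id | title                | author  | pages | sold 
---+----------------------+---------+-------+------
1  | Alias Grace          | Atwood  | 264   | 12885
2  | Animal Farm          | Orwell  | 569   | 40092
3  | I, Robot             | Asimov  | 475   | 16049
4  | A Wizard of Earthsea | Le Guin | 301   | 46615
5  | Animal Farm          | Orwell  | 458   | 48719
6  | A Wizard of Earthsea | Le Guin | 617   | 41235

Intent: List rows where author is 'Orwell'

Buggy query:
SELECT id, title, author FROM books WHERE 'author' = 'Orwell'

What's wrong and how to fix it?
Bug: Single quotes denote string literals in SQL; the column name is being compared as a constant string

Fix: Remove the quotes around the column name (or use double quotes for an identifier)

Corrected query:
SELECT id, title, author FROM books WHERE author = 'Orwell'

Result:
id | title       | author
---+-------------+-------
2  | Animal Farm | Orwell
5  | Animal Farm | Orwell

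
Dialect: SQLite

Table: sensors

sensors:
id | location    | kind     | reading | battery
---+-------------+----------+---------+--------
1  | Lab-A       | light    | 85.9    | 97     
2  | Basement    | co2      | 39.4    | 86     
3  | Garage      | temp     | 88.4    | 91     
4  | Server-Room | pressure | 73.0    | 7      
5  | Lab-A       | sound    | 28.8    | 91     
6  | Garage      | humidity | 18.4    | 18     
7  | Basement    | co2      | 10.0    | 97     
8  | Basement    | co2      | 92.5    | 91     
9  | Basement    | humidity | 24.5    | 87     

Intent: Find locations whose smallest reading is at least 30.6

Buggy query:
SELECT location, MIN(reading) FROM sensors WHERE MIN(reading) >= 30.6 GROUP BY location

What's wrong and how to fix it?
Bug: Aggregates like MIN are computed per group after WHERE runs

Fix: Use HAVING for the per-group MIN condition

Corrected query:
SELECT location, MIN(reading) FROM sensors GROUP BY location HAVING MIN(reading) >= 30.6

Result:
location    | MIN(reading)
------------+-------------
Server-Room | 73          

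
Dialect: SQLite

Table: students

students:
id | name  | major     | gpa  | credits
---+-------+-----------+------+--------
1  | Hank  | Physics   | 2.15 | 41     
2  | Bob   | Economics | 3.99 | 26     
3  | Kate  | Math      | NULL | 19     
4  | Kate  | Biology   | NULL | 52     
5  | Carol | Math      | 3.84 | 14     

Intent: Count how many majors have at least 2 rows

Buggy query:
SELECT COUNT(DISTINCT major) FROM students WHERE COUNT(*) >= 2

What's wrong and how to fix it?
Bug: COUNT(*) cannot appear in WHERE; the per-group count doesn't exist yet

Fix: Group first with HAVING COUNT(*) >= 2, then COUNT the resulting groups

Corrected query:
SELECT COUNT(*) FROM (SELECT major FROM students GROUP BY major HAVING COUNT(*) >= 2)

Result:
COUNT(*)
--------
1       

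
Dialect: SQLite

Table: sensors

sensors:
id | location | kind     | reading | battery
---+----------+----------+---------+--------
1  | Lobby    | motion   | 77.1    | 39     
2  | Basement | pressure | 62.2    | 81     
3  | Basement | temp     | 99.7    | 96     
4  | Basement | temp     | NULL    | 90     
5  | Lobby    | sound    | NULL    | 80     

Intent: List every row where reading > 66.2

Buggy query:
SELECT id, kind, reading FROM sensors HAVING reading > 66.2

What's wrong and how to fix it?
Bug: HAVING filters the output of aggregation, but this query has no GROUP BY and no aggregate functions, so SQLite rejects it (HAVING clause on a non-aggregate query); the condition here is per row

Fix: Replace HAVING with WHERE since the condition applies to individual rows

Corrected query:
SELECT id, kind, reading FROM sensors WHERE reading > 66.2

Result:
id | kind   | reading
---+--------+--------
1  | motion | 77.1   
3  | temp   | 99.7   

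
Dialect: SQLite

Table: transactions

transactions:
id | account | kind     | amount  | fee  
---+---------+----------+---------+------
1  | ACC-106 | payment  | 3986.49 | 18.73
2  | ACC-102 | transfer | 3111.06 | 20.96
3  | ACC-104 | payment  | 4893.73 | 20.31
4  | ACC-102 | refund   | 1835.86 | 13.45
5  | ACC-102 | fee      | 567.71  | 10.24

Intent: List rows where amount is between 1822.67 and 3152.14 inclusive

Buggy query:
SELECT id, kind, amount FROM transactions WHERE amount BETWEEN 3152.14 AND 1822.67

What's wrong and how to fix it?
Bug: The bounds are reversed; BETWEEN a AND b requires a <= b to match anything

Fix: Swap the bounds so the smaller value comes first

Corrected query:
SELECT id, kind, amount FROM transactions WHERE amount BETWEEN 1822.67 AND 3152.14

Result:
id | kind     | amount 
---+----------+--------
2  | transfer | 3111.06
4  | refund   | 1835.86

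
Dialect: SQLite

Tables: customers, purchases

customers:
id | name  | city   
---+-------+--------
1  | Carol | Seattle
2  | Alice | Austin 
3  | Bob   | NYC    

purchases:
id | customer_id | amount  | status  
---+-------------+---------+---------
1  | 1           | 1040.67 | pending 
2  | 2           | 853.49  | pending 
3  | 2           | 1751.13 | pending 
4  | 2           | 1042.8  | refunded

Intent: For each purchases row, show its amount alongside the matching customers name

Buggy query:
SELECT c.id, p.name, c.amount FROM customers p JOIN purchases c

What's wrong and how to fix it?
Bug: JOIN with no ON clause produces a cartesian product; every purchases row pairs with every customers row

Fix: Add ON c.customer_id = p.id to the JOIN

Corrected query:
SELECT c.id, p.name, c.amount FROM customers p JOIN purchases c ON c.customer_id = p.id

Result:
id | name  | amount 
---+-------+--------
1  | Carol | 1040.67
2  | Alice | 853.49 
3  | Alice | 1751.13
4  | Alice | 1042.8 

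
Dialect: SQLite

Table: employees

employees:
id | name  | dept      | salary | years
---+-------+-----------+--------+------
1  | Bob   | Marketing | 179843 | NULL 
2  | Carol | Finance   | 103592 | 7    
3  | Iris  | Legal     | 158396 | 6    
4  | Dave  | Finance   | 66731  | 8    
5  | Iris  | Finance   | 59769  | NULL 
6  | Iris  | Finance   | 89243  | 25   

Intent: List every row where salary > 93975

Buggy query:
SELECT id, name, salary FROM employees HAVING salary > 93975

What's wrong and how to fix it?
Bug: HAVING filters the output of aggregation, but this query has no GROUP BY and no aggregate functions, so SQLite rejects it (HAVING clause on a non-aggregate query); the condition here is per row

Fix: Use WHERE for row-level filtering

Corrected query:
SELECT id, name, salary FROM employees WHERE salary > 93975

Result:
id | name  | salary
---+-------+-------
1  | Bob   | 179843
2  | Carol | 103592
3  | Iris  | 158396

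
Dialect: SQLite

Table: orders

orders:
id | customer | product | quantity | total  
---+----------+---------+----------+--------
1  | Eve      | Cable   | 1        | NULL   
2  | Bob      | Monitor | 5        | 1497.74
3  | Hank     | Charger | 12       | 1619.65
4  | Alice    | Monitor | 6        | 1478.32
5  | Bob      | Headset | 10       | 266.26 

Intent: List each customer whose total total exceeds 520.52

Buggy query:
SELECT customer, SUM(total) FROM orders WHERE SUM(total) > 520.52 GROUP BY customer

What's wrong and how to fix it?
Bug: SUM(total) is an aggregate, but WHERE filters rows before aggregation

Fix: Use HAVING (which filters groups after aggregation) instead of WHERE

Corrected query:
SELECT customer, SUM(total) FROM orders GROUP BY customer HAVING SUM(total) > 520.52

Result:
customer | SUM(total)
---------+-----------
Alice    | 1478.32   
Bob      | 1764      
Hank     | 1619.65   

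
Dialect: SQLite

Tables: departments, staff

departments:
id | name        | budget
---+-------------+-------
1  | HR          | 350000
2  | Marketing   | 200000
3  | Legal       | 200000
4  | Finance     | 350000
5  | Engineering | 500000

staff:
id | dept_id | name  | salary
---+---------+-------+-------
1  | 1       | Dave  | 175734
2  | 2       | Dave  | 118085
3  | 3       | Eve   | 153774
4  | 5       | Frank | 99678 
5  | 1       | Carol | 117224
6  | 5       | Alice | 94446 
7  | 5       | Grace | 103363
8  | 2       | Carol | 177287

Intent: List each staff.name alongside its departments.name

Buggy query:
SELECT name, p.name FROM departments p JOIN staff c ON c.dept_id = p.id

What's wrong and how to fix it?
Bug: Both tables have a 'name' column; the unqualified reference is ambiguous

Fix: Prefix ambiguous columns with the table alias

Corrected query:
SELECT c.name, p.name FROM departments p JOIN staff c ON c.dept_id = p.id

Result:
name  | name       
------+------------
Dave  | HR         
Dave  | Marketing  
Eve   | Legal      
Frank | Engineering
Carol | HR         
Alice | Engineering
Grace | Engineering
Carol | Marketing  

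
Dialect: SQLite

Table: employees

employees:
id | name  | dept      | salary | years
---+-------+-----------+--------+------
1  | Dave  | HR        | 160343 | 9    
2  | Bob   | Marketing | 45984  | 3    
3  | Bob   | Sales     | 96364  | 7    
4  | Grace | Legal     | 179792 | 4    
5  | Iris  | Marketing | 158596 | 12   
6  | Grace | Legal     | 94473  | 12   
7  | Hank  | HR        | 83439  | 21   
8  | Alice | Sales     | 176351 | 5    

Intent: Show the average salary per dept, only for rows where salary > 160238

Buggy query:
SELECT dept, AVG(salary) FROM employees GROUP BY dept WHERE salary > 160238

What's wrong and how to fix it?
Bug: Row-level WHERE must come before GROUP BY in the clause order

Fix: Place WHERE between FROM and GROUP BY

Corrected query:
SELECT dept, AVG(salary) FROM employees WHERE salary > 160238 GROUP BY dept

Result:
dept  | AVG(salary)
------+------------
HR    | 160343     
Legal | 179792     
Sales | 176351     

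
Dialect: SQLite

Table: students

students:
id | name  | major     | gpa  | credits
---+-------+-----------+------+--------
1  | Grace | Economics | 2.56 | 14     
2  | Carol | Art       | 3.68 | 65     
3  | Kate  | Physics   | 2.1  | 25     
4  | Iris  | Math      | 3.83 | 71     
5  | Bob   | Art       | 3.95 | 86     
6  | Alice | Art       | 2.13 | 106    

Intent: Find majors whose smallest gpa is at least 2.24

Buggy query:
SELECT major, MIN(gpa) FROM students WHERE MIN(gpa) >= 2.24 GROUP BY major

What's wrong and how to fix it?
Bug: Aggregates like MIN are computed per group after WHERE runs

Fix: Use HAVING for the per-group MIN condition

Corrected query:
SELECT major, MIN(gpa) FROM students GROUP BY major HAVING MIN(gpa) >= 2.24

Result:
major     | MIN(gpa)
----------+---------
Economics | 2.56    
Math      | 3.83    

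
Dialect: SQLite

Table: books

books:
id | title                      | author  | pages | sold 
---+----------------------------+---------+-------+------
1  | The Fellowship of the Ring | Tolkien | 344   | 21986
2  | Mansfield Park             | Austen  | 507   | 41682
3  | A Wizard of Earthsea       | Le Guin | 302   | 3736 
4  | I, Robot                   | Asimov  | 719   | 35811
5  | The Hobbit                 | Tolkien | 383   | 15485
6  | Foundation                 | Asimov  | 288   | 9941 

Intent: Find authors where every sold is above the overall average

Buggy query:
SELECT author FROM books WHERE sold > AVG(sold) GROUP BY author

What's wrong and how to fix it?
Bug: WHERE evaluates per row before aggregation, so AVG() is unavailable

Fix: Use a subquery for AVG and a HAVING MIN(...) filter so the condition holds for every row in the group

Corrected query:
SELECT author FROM books GROUP BY author HAVING MIN(sold) > (SELECT AVG(sold) FROM books)

Result:
author
------
Austen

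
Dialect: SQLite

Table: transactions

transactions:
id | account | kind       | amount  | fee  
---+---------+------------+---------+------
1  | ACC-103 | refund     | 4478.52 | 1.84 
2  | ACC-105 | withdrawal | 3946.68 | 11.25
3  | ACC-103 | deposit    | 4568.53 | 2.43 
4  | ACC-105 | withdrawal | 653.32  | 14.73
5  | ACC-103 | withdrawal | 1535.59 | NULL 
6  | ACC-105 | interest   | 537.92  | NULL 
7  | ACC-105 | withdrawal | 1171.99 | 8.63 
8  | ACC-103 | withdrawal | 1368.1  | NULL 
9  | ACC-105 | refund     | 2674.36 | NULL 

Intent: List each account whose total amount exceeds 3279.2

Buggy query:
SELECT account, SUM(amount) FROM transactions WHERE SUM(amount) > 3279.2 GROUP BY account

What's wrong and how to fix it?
Bug: SUM(amount) is an aggregate, but WHERE filters rows before aggregation

Fix: Move the aggregate condition to a HAVING clause

Corrected query:
SELECT account, SUM(amount) FROM transactions GROUP BY account HAVING SUM(amount) > 3279.2

Result:
account | SUM(amount)
--------+------------
ACC-103 | 11950.74   
ACC-105 | 8984.27    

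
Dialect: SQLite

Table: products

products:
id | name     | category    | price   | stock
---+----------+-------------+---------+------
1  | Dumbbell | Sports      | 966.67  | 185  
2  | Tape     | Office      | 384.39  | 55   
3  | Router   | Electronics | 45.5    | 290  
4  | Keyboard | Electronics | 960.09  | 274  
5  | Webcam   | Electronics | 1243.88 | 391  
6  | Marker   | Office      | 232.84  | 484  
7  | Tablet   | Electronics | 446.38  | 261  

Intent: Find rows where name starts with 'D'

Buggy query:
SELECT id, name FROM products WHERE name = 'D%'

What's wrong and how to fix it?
Bug: Wildcards only work with LIKE; '=' treats '%' as a literal character

Fix: Use LIKE for wildcard pattern matching

Corrected query:
SELECT id, name FROM products WHERE name LIKE 'D%'

Result:
id | name    
---+---------
1  | Dumbbell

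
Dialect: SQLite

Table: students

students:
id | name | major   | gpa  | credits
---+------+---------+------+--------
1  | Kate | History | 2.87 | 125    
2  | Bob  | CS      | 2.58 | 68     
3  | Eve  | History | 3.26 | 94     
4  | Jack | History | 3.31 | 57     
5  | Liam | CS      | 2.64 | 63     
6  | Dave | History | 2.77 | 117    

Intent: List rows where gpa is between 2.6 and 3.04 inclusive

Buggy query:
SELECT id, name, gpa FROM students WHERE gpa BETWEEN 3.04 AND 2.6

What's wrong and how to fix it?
Bug: The bounds are reversed; BETWEEN a AND b requires a <= b to match anything

Fix: Write BETWEEN 2.6 AND 3.04

Corrected query:
SELECT id, name, gpa FROM students WHERE gpa BETWEEN 2.6 AND 3.04

Result:
id | name | gpa 
---+------+-----
1  | Kate | 2.87
5  | Liam | 2.64
6  | Dave | 2.77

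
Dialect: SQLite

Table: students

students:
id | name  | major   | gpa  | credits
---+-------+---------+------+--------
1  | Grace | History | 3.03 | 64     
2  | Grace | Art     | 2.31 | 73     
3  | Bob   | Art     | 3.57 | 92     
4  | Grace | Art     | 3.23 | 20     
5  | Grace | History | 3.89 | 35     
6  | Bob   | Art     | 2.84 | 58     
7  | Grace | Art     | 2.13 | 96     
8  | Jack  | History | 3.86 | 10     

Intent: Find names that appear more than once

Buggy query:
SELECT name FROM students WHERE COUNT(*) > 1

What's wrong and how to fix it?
Bug: COUNT(*) is an aggregate and cannot be used in WHERE

Fix: GROUP BY name, then filter groups with HAVING COUNT(*) > 1

Corrected query:
SELECT name FROM students GROUP BY name HAVING COUNT(*) > 1

Result:
name 
-----
Bob  
Grace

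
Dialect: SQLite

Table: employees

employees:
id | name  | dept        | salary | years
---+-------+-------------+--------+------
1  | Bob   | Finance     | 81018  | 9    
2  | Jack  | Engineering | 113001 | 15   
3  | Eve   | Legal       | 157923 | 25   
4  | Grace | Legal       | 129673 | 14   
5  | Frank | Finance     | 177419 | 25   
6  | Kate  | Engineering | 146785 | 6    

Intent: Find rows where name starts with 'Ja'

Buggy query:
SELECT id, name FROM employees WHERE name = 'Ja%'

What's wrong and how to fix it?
Bug: '=' compares the literal string including the % character; pattern matching needs LIKE

Fix: Use LIKE for wildcard pattern matching

Corrected query:
SELECT id, name FROM employees WHERE name LIKE 'Ja%'

Result:
id | name
---+-----
2  | Jack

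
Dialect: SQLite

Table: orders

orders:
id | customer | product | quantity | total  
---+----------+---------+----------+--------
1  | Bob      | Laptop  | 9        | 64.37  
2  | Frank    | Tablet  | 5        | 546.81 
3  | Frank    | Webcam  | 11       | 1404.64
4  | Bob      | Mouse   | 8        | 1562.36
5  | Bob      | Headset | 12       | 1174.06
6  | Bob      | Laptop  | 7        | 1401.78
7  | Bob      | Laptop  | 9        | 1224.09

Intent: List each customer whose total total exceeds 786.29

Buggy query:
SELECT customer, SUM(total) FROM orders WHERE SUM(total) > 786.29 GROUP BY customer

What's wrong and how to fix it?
Bug: Aggregate functions cannot appear in a WHERE clause

Fix: Use HAVING (which filters groups after aggregation) instead of WHERE

Corrected query:
SELECT customer, SUM(total) FROM orders GROUP BY customer HAVING SUM(total) > 786.29

Result:
customer | SUM(total)
---------+-----------
Bob      | 5426.66   
Frank    | 1951.45   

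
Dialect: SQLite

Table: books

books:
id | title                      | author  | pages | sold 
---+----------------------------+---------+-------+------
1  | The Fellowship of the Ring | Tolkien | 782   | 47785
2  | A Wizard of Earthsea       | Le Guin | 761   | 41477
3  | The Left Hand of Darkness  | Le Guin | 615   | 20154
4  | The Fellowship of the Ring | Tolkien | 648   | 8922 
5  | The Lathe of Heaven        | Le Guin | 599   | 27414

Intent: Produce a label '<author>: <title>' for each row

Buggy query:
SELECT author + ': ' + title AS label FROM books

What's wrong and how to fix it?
Bug: '+' is numeric addition; on text columns SQLite converts them to 0 instead of concatenating

Fix: Replace + with || to concatenate text

Corrected query:
SELECT author || ': ' || title AS label FROM books

Result:
label                              
-----------------------------------
Tolkien: The Fellowship of the Ring
Le Guin: A Wizard of Earthsea      
Le Guin: The Left Hand of Darkness 
Tolkien: The Fellowship of the Ring
Le Guin: The Lathe of Heaven       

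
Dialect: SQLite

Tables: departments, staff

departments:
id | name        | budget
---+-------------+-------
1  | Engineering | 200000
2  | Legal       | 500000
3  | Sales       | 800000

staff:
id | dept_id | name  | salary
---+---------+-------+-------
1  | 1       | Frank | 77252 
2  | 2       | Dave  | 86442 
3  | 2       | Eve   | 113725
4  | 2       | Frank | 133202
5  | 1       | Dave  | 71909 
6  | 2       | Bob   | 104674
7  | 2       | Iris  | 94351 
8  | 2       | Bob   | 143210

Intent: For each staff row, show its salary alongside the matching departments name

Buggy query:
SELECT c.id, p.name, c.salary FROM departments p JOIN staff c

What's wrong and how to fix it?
Bug: Missing join condition: each staff row is matched to all departments rows instead of just its own

Fix: Add ON c.dept_id = p.id to the JOIN

Corrected query:
SELECT c.id, p.name, c.salary FROM departments p JOIN staff c ON c.dept_id = p.id

Result:
id | name        | salary
---+-------------+-------
1  | Engineering | 77252 
2  | Legal       | 86442 
3  | Legal       | 113725
4  | Legal       | 133202
5  | Engineering | 71909 
6  | Legal       | 104674
7  | Legal       | 94351 
8  | Legal       | 143210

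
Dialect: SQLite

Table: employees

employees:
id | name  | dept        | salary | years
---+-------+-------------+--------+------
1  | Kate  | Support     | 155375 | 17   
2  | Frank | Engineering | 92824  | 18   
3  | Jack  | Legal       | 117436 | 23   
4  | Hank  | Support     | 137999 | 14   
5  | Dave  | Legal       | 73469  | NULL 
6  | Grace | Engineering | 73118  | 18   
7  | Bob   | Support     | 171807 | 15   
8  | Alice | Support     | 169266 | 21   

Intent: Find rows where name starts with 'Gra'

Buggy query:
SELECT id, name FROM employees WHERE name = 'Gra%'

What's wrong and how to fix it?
Bug: '=' compares the literal string including the % character; pattern matching needs LIKE

Fix: Replace '=' with LIKE so 'Gra%' is treated as a pattern

Corrected query:
SELECT id, name FROM employees WHERE name LIKE 'Gra%'

Result:
id | name 
---+------
6  | Grace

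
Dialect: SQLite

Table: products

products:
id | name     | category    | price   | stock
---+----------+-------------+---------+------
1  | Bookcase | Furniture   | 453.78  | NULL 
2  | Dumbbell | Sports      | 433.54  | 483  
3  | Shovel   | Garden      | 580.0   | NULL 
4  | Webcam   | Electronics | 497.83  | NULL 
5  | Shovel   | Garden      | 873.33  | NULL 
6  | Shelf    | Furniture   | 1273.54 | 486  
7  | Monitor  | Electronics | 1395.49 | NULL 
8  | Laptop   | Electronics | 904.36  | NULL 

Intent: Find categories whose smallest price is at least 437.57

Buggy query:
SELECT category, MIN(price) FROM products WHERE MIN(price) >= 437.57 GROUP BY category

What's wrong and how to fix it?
Bug: MIN() in WHERE is a misuse of aggregate

Fix: Replace WHERE with HAVING after the GROUP BY

Corrected query:
SELECT category, MIN(price) FROM products GROUP BY category HAVING MIN(price) >= 437.57

Result:
category    | MIN(price)
------------+-----------
Electronics | 497.83    
Furniture   | 453.78    
Garden      | 580       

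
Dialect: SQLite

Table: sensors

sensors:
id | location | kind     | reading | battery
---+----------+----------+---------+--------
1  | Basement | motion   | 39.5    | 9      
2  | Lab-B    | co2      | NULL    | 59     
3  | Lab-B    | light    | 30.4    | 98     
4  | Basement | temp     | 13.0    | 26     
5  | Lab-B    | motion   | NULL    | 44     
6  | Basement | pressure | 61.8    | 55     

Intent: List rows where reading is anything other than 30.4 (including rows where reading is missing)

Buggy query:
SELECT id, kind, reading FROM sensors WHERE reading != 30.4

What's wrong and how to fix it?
Bug: Inequality against NULL is unknown, not true; rows with NULL are dropped

Fix: Handle NULL separately with IS NULL alongside the inequality

Corrected query:
SELECT id, kind, reading FROM sensors WHERE reading != 30.4 OR reading IS NULL

Result:
id | kind     | reading
---+----------+--------
1  | motion   | 39.5   
2  | co2      | NULL   
4  | temp     | 13     
5  | motion   | NULL   
6  | pressure | 61.8   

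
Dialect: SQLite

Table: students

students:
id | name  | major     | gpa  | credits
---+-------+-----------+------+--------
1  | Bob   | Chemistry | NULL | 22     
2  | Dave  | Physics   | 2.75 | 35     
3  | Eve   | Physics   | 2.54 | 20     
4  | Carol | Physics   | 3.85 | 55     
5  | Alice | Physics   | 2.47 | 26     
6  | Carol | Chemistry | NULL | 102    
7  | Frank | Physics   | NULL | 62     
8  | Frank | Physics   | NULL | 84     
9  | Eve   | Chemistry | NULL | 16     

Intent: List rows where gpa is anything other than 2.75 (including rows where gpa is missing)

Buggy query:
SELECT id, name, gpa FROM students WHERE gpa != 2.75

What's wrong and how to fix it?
Bug: 'gpa != 2.75' is unknown when gpa is NULL, so NULL rows are silently excluded

Fix: Handle NULL separately with IS NULL alongside the inequality

Corrected query:
SELECT id, name, gpa FROM students WHERE gpa != 2.75 OR gpa IS NULL

Result:
id | name  | gpa 
---+-------+-----
1  | Bob   | NULL
3  | Eve   | 2.54
4  | Carol | 3.85
5  | Alice | 2.47
6  | Carol | NULL
7  | Frank | NULL
8  | Frank | NULL
9  | Eve   | NULL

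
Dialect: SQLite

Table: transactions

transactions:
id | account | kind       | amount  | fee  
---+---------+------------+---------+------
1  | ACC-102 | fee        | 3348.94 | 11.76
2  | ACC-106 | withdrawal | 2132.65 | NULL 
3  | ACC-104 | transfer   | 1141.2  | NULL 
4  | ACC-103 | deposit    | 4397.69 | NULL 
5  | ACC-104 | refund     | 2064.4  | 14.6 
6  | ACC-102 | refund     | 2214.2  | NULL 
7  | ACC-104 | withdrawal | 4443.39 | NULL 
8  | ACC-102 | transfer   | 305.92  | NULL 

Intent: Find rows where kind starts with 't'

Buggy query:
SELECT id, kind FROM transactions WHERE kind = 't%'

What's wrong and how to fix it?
Bug: Wildcards only work with LIKE; '=' treats '%' as a literal character

Fix: Replace '=' with LIKE so 't%' is treated as a pattern

Corrected query:
SELECT id, kind FROM transactions WHERE kind LIKE 't%'

Result:
id | kind    
---+---------
3  | transfer
8  | transfer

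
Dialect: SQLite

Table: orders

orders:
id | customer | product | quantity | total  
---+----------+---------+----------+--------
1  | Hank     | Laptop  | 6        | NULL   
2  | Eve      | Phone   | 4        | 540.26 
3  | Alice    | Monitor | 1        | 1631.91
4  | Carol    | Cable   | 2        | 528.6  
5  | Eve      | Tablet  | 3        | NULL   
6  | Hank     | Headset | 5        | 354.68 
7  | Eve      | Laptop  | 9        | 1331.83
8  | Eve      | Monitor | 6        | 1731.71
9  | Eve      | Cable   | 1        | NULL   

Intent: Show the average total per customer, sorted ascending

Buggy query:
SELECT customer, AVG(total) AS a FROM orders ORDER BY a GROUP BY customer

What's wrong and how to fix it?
Bug: GROUP BY must precede ORDER BY

Fix: Reorder: SELECT … FROM … GROUP BY … ORDER BY …

Corrected query:
SELECT customer, AVG(total) AS a FROM orders GROUP BY customer ORDER BY a

Result:
customer | a          
---------+------------
Hank     | 354.68     
Carol    | 528.6      
Eve      | 1201.266667
Alice    | 1631.91    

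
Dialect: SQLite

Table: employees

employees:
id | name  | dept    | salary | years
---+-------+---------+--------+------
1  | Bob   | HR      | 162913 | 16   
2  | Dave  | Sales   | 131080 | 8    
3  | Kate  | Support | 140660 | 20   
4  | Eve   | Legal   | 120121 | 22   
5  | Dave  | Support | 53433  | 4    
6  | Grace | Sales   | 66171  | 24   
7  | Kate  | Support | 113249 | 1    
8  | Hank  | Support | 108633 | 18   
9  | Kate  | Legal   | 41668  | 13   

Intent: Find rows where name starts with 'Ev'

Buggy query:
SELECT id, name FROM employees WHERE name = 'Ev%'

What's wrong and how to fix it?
Bug: Wildcards only work with LIKE; '=' treats '%' as a literal character

Fix: Replace '=' with LIKE so 'Ev%' is treated as a pattern

Corrected query:
SELECT id, name FROM employees WHERE name LIKE 'Ev%'

Result:
id | name
---+-----
4  | Eve 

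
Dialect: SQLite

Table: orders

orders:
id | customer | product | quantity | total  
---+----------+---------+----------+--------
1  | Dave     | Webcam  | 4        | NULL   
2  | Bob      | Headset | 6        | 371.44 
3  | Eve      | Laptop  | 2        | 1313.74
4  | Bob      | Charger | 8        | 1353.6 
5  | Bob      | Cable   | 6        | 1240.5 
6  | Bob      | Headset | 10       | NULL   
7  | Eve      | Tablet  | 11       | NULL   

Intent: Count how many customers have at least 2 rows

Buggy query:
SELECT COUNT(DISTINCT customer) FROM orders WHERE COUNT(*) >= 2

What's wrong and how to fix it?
Bug: WHERE filters individual rows, not groups, so a group-level COUNT is invalid there

Fix: Use a subquery that GROUPs and filters with HAVING, then count its rows

Corrected query:
SELECT COUNT(*) FROM (SELECT customer FROM orders GROUP BY customer HAVING COUNT(*) >= 2)

Result:
COUNT(*)
--------
2       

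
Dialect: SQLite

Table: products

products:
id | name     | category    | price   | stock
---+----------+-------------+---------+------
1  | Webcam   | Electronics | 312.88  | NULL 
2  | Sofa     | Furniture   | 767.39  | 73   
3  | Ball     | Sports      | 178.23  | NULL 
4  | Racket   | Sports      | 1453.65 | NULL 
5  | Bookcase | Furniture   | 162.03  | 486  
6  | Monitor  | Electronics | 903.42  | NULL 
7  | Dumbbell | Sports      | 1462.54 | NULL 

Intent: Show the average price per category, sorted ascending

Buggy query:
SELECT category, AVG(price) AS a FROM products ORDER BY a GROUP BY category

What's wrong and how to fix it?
Bug: ORDER BY appears before GROUP BY; SQL clause order requires GROUP BY first

Fix: Reorder: SELECT … FROM … GROUP BY … ORDER BY …

Corrected query:
SELECT category, AVG(price) AS a FROM products GROUP BY category ORDER BY a

Result:
category    | a          
------------+------------
Furniture   | 464.71     
Electronics | 608.15     
Sports      | 1031.473333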